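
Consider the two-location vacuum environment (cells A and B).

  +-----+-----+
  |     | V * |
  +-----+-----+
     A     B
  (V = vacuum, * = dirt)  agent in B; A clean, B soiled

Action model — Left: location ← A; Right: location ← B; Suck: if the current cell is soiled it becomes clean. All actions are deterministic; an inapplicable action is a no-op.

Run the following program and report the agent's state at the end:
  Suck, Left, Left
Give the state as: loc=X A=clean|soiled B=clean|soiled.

[1] after Suck: loc=B A=clean B=clean
[2] after Left: loc=A A=clean B=clean
[3] after Left: loc=A A=clean B=clean

loc=A A=clean B=clean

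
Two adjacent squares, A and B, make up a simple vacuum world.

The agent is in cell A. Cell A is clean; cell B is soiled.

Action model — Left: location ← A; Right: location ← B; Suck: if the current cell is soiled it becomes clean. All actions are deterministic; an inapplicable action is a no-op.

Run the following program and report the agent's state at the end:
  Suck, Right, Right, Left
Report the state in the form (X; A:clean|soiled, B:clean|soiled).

1. Suck → (A; A:clean, B:soiled)
2. Right → (B; A:clean, B:soiled)
3. Right → (B; A:clean, B:soiled)
4. Left → (A; A:clean, B:soiled)

(A; A:clean, B:soiled)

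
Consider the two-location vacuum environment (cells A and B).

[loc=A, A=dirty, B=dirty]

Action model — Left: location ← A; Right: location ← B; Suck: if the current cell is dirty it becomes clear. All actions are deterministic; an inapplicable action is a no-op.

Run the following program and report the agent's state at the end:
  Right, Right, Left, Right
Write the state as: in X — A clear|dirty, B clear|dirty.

in B — A dirty, B dirty

t=1 Right ⇒ in B — A dirty, B dirty
t=2 Right ⇒ in B — A dirty, B dirty
t=3 Left ⇒ in A — A dirty, B dirty
t=4 Right ⇒ in B — A dirty, B dirty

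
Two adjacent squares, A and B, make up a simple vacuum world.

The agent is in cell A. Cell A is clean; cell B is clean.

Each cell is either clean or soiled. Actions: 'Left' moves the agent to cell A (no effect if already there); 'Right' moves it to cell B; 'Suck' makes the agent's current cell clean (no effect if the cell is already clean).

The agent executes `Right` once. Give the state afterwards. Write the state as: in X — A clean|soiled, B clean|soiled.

start: in A — A clean, B clean
Right (#1): in B — A clean, B clean

in B — A clean, B clean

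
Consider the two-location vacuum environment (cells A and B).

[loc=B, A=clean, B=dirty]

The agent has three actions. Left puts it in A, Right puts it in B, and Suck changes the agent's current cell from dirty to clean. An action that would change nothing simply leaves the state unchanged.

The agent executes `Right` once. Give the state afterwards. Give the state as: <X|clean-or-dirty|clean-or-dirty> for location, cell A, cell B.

<B|clean|dirty>

start: <B|clean|dirty>
step 1/1 (Right): <B|clean|dirty>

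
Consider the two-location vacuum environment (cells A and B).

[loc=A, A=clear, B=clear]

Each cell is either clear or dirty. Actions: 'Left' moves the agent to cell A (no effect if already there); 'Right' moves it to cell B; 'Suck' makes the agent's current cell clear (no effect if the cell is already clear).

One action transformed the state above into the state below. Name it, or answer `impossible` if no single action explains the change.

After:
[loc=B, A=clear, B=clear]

Right

try  Left: in A — A clear, B clear
try Right: in B — A clear, B clear  ← match
try  Suck: in A — A clear, B clear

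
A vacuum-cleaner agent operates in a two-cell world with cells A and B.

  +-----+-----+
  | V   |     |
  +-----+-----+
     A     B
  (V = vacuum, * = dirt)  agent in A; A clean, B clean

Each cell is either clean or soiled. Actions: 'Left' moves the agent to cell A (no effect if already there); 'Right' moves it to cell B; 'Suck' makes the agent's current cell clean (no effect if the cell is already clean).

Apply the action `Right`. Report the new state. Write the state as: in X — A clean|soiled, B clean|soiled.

in B — A clean, B clean

start: in A — A clean, B clean
t=1 Right ⇒ in B — A clean, B clean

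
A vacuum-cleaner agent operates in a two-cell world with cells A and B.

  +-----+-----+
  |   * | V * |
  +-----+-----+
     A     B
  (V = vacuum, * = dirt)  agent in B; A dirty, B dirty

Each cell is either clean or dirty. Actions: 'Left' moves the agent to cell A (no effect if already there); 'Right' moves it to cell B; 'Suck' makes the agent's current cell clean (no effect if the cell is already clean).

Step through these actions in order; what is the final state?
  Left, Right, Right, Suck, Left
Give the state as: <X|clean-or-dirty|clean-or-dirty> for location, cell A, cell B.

<A|dirty|clean>

t=1 Left ⇒ <A|dirty|dirty>
t=2 Right ⇒ <B|dirty|dirty>
t=3 Right ⇒ <B|dirty|dirty>
t=4 Suck ⇒ <B|dirty|clean>
t=5 Left ⇒ <A|dirty|clean>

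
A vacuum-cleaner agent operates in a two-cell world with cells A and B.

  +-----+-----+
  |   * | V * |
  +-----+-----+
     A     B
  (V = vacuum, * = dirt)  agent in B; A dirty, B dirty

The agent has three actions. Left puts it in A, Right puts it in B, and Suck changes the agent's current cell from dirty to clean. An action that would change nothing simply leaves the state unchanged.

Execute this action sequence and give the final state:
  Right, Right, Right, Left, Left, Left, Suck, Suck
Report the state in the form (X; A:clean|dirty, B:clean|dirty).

t=1 Right ⇒ (B; A:dirty, B:dirty)
t=2 Right ⇒ (B; A:dirty, B:dirty)
t=3 Right ⇒ (B; A:dirty, B:dirty)
t=4 Left ⇒ (A; A:dirty, B:dirty)
t=5 Left ⇒ (A; A:dirty, B:dirty)
t=6 Left ⇒ (A; A:dirty, B:dirty)
t=7 Suck ⇒ (A; A:clean, B:dirty)
t=8 Suck ⇒ (A; A:clean, B:dirty)

(A; A:clean, B:dirty)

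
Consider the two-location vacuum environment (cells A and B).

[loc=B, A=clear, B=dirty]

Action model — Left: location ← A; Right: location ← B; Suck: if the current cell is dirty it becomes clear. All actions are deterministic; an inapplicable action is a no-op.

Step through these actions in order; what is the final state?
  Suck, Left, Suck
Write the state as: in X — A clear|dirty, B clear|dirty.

step 1/3 (Suck): in B — A clear, B clear
step 2/3 (Left): in A — A clear, B clear
step 3/3 (Suck): in A — A clear, B clear

in A — A clear, B clear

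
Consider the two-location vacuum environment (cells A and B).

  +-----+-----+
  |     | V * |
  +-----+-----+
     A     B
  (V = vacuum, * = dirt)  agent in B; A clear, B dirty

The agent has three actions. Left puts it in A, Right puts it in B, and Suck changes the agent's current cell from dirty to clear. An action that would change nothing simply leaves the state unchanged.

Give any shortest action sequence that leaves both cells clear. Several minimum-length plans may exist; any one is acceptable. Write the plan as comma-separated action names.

Suck

step 1/1 (Suck): loc=B A=clear B=clear
min 1: B is dirty, one Suck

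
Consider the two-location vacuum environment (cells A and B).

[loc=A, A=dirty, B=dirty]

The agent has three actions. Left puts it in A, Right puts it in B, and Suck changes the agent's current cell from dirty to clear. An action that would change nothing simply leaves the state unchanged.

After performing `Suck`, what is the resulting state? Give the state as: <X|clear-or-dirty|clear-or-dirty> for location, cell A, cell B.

start: <A|dirty|dirty>
step 1/1 (Suck): <A|clear|dirty>

<A|clear|dirty>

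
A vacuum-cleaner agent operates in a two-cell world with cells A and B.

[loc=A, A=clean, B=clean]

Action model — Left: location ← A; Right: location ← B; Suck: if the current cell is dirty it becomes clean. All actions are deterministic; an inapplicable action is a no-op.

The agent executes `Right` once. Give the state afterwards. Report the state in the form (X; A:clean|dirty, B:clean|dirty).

(B; A:clean, B:clean)

start: (A; A:clean, B:clean)
t=1 Right ⇒ (B; A:clean, B:clean)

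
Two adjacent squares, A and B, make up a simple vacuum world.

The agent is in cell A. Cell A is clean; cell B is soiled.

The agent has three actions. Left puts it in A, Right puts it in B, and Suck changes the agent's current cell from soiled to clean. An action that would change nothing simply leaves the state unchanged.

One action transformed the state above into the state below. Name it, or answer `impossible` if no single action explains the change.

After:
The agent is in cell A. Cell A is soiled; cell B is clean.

impossible

try  Left: (A; A:clean, B:soiled)
try Right: (B; A:clean, B:soiled)
try  Suck: (A; A:clean, B:soiled)
no single action produces the after-state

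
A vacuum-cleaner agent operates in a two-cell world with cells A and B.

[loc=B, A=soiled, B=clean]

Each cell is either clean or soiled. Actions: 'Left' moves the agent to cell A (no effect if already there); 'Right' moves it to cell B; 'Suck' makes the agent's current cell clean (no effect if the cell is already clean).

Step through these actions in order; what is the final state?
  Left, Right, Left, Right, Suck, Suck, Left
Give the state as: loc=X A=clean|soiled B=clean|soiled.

loc=A A=soiled B=clean

1. Left → loc=A A=soiled B=clean
2. Right → loc=B A=soiled B=clean
3. Left → loc=A A=soiled B=clean
4. Right → loc=B A=soiled B=clean
5. Suck → loc=B A=soiled B=clean
6. Suck → loc=B A=soiled B=clean
7. Left → loc=A A=soiled B=clean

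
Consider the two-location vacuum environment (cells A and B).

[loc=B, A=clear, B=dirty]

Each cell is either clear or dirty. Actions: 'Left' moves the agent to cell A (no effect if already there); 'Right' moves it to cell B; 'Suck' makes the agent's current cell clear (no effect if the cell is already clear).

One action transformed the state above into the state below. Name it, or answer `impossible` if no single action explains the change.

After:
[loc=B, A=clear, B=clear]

try  Left: in A — A clear, B dirty
try Right: in B — A clear, B dirty
try  Suck: in B — A clear, B clear  ← match

Suck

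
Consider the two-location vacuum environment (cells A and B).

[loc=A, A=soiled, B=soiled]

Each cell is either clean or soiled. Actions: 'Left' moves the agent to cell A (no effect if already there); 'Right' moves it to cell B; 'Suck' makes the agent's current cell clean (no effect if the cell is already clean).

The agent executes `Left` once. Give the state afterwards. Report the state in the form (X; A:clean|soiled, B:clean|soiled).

(A; A:soiled, B:soiled)

start: (A; A:soiled, B:soiled)
[1] after Left: (A; A:soiled, B:soiled)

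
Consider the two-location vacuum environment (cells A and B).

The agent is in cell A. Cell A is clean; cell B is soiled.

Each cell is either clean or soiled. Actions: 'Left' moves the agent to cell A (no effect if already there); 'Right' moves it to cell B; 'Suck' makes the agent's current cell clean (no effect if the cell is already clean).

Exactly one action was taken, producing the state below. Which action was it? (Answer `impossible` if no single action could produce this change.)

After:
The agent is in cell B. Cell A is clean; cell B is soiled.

Right

try  Left: loc=A A=clean B=soiled
try Right: loc=B A=clean B=soiled  ← match
try  Suck: loc=A A=clean B=soiled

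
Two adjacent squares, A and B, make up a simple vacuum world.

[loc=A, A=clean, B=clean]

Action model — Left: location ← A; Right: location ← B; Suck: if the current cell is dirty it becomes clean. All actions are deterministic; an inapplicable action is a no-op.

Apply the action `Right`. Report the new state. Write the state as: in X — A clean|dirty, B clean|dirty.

in B — A clean, B clean

start: in A — A clean, B clean
[1] after Right: in B — A clean, B clean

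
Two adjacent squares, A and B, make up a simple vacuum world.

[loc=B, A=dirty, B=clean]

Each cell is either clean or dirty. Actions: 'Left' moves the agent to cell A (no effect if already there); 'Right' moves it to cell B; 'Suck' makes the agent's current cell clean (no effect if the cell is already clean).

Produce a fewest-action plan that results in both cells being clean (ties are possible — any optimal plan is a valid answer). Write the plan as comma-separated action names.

Left, Suck

t=1 Left ⇒ loc=A A=dirty B=clean
t=2 Suck ⇒ loc=A A=clean B=clean
min 2: go A then Suck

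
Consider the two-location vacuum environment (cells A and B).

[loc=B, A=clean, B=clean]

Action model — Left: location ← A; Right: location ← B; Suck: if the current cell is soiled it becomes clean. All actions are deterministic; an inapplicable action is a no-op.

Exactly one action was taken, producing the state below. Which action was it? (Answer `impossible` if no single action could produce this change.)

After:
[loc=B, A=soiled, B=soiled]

impossible

try  Left: (A; A:clean, B:clean)
try Right: (B; A:clean, B:clean)
try  Suck: (B; A:clean, B:clean)
no single action produces the after-state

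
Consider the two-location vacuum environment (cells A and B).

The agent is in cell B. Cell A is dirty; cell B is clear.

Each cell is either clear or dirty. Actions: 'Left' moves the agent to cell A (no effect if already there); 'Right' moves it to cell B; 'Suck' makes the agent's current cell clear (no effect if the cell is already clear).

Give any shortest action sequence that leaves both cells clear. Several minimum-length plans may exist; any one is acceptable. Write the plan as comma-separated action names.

Left, Suck

step 1/2 (Left): (A; A:dirty, B:clear)
step 2/2 (Suck): (A; A:clear, B:clear)
min 2: go A then Suck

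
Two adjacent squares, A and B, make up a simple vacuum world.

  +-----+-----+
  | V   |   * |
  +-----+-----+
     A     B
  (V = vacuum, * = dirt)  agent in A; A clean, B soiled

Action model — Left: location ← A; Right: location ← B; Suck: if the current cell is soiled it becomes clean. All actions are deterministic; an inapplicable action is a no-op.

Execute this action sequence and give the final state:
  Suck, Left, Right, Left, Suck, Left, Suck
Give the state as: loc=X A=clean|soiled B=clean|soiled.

loc=A A=clean B=soiled

t=1 Suck ⇒ loc=A A=clean B=soiled
t=2 Left ⇒ loc=A A=clean B=soiled
t=3 Right ⇒ loc=B A=clean B=soiled
t=4 Left ⇒ loc=A A=clean B=soiled
t=5 Suck ⇒ loc=A A=clean B=soiled
t=6 Left ⇒ loc=A A=clean B=soiled
t=7 Suck ⇒ loc=A A=clean B=soiled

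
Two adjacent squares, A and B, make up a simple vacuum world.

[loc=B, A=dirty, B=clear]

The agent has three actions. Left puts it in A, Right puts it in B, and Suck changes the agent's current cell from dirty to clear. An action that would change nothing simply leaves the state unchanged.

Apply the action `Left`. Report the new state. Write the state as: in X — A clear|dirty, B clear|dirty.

start: in B — A dirty, B clear
1. Left → in A — A dirty, B clear

in A — A dirty, B clear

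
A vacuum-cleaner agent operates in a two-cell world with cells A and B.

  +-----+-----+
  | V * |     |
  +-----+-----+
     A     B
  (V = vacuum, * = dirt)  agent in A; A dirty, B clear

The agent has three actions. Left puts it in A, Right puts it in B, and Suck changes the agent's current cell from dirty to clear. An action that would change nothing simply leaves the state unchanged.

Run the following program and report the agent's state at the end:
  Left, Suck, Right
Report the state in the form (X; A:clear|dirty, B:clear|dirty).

(B; A:clear, B:clear)

[1] after Left: (A; A:dirty, B:clear)
[2] after Suck: (A; A:clear, B:clear)
[3] after Right: (B; A:clear, B:clear)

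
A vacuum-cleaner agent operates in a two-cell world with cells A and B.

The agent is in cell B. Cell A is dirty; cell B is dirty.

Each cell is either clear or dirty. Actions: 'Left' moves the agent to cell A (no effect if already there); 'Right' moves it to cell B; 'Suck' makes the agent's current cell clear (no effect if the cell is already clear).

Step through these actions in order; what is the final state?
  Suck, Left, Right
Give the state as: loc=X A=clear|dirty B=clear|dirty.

loc=B A=dirty B=clear

step 1/3 (Suck): loc=B A=dirty B=clear
step 2/3 (Left): loc=A A=dirty B=clear
step 3/3 (Right): loc=B A=dirty B=clear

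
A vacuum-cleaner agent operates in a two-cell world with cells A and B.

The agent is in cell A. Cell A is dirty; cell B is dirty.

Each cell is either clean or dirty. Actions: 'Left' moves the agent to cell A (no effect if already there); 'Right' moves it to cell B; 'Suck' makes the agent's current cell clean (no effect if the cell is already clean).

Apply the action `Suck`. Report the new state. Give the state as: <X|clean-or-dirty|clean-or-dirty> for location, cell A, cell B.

start: <A|dirty|dirty>
[1] after Suck: <A|clean|dirty>

<A|clean|dirty>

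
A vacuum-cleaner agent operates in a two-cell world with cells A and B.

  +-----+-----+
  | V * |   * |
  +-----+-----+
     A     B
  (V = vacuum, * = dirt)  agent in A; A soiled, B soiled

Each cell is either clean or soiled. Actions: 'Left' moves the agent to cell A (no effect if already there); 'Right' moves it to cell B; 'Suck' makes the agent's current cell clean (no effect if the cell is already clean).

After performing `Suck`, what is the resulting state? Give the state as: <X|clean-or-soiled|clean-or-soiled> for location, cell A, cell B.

<A|clean|soiled>

start: <A|soiled|soiled>
1) do Suck; now <A|clean|soiled>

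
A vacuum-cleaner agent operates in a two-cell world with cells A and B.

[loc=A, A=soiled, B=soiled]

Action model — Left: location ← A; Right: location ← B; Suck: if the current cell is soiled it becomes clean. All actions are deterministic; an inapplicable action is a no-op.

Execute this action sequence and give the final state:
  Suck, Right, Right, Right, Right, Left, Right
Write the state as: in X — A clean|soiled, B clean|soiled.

1. Suck → in A — A clean, B soiled
2. Right → in B — A clean, B soiled
3. Right → in B — A clean, B soiled
4. Right → in B — A clean, B soiled
5. Right → in B — A clean, B soiled
6. Left → in A — A clean, B soiled
7. Right → in B — A clean, B soiled

in B — A clean, B soiled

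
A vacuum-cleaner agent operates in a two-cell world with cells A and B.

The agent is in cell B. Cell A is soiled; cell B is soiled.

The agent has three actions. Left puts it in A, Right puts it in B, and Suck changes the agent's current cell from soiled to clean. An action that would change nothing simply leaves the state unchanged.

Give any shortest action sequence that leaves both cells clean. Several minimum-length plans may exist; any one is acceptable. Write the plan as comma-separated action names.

1. Suck → in B — A soiled, B clean
2. Left → in A — A soiled, B clean
3. Suck → in A — A clean, B clean
min 3: Suck B + move + Suck A

Suck, Left, Suck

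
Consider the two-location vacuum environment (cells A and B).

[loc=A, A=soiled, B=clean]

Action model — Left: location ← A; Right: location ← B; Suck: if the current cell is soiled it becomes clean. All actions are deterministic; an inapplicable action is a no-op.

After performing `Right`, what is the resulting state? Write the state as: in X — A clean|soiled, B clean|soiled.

start: in A — A soiled, B clean
Right (#1): in B — A soiled, B clean

in B — A soiled, B clean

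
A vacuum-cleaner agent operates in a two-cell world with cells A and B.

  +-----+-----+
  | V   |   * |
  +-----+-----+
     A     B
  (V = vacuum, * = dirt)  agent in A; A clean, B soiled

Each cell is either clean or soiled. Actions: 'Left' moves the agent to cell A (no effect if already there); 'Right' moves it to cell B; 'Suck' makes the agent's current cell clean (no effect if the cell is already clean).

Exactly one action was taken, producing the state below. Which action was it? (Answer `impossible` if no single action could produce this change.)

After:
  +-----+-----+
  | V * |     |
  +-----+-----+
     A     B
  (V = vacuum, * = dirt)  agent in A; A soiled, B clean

impossible

try  Left: loc=A A=clean B=soiled
try Right: loc=B A=clean B=soiled
try  Suck: loc=A A=clean B=soiled
no single action produces the after-state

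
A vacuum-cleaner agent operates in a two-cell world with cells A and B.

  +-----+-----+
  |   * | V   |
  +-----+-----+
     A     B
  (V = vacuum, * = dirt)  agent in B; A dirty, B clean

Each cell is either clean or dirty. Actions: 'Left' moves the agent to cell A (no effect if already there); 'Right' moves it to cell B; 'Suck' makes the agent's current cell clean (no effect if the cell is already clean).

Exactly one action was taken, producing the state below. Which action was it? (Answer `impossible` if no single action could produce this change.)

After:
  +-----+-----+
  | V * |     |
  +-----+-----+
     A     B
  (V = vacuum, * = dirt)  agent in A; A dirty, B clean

try  Left: (A; A:dirty, B:clean)  ← match
try Right: (B; A:dirty, B:clean)
try  Suck: (B; A:dirty, B:clean)

Left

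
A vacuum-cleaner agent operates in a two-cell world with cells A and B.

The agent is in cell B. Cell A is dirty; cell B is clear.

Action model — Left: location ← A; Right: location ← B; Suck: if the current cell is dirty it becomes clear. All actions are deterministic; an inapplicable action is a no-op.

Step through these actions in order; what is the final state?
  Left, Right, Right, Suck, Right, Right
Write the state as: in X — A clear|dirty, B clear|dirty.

1) do Left; now in A — A dirty, B clear
2) do Right; now in B — A dirty, B clear
3) do Right; now in B — A dirty, B clear
4) do Suck; now in B — A dirty, B clear
5) do Right; now in B — A dirty, B clear
6) do Right; now in B — A dirty, B clear

in B — A dirty, B clear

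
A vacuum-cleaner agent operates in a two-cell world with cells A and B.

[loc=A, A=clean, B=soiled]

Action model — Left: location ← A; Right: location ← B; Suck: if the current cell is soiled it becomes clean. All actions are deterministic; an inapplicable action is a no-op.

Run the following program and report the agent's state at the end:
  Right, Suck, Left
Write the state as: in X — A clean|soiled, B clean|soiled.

step 1/3 (Right): in B — A clean, B soiled
step 2/3 (Suck): in B — A clean, B clean
step 3/3 (Left): in A — A clean, B clean

in A — A clean, B clean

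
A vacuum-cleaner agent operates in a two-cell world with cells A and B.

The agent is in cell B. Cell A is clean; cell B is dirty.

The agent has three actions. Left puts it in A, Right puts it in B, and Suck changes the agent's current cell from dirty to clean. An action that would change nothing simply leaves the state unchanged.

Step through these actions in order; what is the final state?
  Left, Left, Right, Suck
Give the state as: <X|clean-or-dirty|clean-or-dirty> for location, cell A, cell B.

<B|clean|clean>

[1] after Left: <A|clean|dirty>
[2] after Left: <A|clean|dirty>
[3] after Right: <B|clean|dirty>
[4] after Suck: <B|clean|clean>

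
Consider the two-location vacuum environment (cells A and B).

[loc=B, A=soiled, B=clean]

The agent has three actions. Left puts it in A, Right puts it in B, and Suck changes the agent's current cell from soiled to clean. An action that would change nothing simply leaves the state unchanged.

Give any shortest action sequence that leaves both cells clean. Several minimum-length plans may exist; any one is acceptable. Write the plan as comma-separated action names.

t=1 Left ⇒ <A|soiled|clean>
t=2 Suck ⇒ <A|clean|clean>
min 2: go A then Suck

Left, Suck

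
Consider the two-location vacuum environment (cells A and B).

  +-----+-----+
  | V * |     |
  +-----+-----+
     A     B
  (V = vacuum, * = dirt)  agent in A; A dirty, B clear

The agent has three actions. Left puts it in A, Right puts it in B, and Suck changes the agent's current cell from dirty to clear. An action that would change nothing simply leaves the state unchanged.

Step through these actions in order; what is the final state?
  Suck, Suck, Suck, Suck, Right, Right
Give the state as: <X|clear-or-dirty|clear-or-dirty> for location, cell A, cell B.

<B|clear|clear>

1. Suck → <A|clear|clear>
2. Suck → <A|clear|clear>
3. Suck → <A|clear|clear>
4. Suck → <A|clear|clear>
5. Right → <B|clear|clear>
6. Right → <B|clear|clear>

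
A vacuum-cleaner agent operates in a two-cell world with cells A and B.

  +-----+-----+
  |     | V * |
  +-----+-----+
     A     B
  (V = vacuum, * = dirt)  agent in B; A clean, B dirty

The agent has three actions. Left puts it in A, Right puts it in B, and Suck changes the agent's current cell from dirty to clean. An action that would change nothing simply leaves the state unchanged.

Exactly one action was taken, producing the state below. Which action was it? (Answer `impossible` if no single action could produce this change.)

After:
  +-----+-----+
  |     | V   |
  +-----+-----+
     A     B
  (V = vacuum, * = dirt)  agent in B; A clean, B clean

try  Left: (A; A:clean, B:dirty)
try Right: (B; A:clean, B:dirty)
try  Suck: (B; A:clean, B:clean)  ← match

Suck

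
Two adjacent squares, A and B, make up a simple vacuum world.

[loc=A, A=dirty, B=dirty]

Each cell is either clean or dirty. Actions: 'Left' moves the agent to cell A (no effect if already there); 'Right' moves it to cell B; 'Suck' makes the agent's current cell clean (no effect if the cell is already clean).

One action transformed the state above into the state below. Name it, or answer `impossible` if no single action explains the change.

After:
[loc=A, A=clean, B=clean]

try  Left: <A|dirty|dirty>
try Right: <B|dirty|dirty>
try  Suck: <A|clean|dirty>
no single action produces the after-state

impossible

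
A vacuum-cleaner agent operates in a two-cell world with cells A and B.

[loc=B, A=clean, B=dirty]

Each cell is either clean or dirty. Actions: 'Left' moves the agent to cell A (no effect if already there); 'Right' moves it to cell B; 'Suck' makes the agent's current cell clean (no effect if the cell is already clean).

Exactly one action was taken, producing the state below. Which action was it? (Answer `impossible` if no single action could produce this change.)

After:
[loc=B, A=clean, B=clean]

Suck

try  Left: <A|clean|dirty>
try Right: <B|clean|dirty>
try  Suck: <B|clean|clean>  ← match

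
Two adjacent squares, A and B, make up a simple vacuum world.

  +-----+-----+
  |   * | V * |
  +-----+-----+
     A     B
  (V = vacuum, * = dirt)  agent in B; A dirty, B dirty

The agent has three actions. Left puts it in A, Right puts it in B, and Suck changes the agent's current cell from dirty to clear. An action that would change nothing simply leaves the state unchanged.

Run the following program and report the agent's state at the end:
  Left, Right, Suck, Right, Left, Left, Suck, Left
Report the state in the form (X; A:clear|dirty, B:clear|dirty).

(A; A:clear, B:clear)

Left (#1): (A; A:dirty, B:dirty)
Right (#2): (B; A:dirty, B:dirty)
Suck (#3): (B; A:dirty, B:clear)
Right (#4): (B; A:dirty, B:clear)
Left (#5): (A; A:dirty, B:clear)
Left (#6): (A; A:dirty, B:clear)
Suck (#7): (A; A:clear, B:clear)
Left (#8): (A; A:clear, B:clear)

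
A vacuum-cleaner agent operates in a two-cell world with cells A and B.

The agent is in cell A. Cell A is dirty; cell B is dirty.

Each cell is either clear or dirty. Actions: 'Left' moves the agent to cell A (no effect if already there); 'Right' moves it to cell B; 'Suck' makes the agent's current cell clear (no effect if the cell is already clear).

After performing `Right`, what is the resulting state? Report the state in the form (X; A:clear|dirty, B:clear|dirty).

(B; A:dirty, B:dirty)

start: (A; A:dirty, B:dirty)
1) do Right; now (B; A:dirty, B:dirty)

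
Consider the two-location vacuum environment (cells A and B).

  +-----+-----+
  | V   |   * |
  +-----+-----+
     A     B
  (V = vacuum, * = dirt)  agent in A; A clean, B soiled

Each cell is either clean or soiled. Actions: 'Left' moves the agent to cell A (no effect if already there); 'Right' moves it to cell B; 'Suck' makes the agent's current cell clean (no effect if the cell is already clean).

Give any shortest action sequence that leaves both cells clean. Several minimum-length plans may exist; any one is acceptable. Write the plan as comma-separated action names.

1. Right → loc=B A=clean B=soiled
2. Suck → loc=B A=clean B=clean
min 2: go B then Suck

Right, Suck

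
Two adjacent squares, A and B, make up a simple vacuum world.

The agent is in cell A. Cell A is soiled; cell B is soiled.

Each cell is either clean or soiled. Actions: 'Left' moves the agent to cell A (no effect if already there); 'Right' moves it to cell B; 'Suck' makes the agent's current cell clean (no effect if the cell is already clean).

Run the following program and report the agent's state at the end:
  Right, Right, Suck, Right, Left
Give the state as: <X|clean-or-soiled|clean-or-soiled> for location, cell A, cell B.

<A|soiled|clean>

[1] after Right: <B|soiled|soiled>
[2] after Right: <B|soiled|soiled>
[3] after Suck: <B|soiled|clean>
[4] after Right: <B|soiled|clean>
[5] after Left: <A|soiled|clean>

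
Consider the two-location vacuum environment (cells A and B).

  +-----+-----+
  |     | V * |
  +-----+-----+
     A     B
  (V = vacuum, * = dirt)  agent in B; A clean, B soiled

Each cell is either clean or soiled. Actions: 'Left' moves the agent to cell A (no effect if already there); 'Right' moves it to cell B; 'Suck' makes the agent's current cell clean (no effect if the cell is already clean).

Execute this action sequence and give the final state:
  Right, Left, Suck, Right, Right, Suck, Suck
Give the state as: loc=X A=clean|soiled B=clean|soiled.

loc=B A=clean B=clean

step 1/7 (Right): loc=B A=clean B=soiled
step 2/7 (Left): loc=A A=clean B=soiled
step 3/7 (Suck): loc=A A=clean B=soiled
step 4/7 (Right): loc=B A=clean B=soiled
step 5/7 (Right): loc=B A=clean B=soiled
step 6/7 (Suck): loc=B A=clean B=clean
step 7/7 (Suck): loc=B A=clean B=clean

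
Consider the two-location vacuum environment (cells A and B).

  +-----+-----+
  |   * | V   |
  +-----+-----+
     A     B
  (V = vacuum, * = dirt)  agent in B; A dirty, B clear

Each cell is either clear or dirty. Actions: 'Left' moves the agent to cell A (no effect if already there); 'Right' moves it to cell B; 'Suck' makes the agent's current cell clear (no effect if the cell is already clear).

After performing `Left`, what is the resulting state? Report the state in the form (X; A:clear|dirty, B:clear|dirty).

(A; A:dirty, B:clear)

start: (B; A:dirty, B:clear)
Left (#1): (A; A:dirty, B:clear)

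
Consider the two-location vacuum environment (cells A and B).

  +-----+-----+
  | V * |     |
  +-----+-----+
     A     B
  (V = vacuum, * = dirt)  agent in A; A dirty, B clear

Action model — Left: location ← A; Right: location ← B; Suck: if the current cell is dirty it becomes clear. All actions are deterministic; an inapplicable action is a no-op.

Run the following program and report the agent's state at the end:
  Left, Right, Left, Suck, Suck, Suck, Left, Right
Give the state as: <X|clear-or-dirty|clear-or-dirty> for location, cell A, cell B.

<B|clear|clear>

Left (#1): <A|dirty|clear>
Right (#2): <B|dirty|clear>
Left (#3): <A|dirty|clear>
Suck (#4): <A|clear|clear>
Suck (#5): <A|clear|clear>
Suck (#6): <A|clear|clear>
Left (#7): <A|clear|clear>
Right (#8): <B|clear|clear>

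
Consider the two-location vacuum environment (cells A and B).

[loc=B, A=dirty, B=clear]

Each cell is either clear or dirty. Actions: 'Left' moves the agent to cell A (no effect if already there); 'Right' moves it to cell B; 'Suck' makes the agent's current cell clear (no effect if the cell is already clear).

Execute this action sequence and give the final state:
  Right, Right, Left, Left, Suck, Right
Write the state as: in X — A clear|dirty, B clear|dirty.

1) do Right; now in B — A dirty, B clear
2) do Right; now in B — A dirty, B clear
3) do Left; now in A — A dirty, B clear
4) do Left; now in A — A dirty, B clear
5) do Suck; now in A — A clear, B clear
6) do Right; now in B — A clear, B clear

in B — A clear, B clear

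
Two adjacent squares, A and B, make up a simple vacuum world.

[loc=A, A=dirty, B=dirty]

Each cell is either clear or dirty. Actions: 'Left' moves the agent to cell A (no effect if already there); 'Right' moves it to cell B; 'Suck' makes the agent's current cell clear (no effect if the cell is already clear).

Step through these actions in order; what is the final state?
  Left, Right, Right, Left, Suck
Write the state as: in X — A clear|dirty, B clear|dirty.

in A — A clear, B dirty

step 1/5 (Left): in A — A dirty, B dirty
step 2/5 (Right): in B — A dirty, B dirty
step 3/5 (Right): in B — A dirty, B dirty
step 4/5 (Left): in A — A dirty, B dirty
step 5/5 (Suck): in A — A clear, B dirty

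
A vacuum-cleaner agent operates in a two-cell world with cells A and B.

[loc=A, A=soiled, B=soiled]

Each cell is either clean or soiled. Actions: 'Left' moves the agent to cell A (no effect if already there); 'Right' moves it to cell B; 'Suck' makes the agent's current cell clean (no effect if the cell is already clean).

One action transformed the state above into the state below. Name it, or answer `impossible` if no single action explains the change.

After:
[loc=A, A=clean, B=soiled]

try  Left: <A|soiled|soiled>
try Right: <B|soiled|soiled>
try  Suck: <A|clean|soiled>  ← match

Suck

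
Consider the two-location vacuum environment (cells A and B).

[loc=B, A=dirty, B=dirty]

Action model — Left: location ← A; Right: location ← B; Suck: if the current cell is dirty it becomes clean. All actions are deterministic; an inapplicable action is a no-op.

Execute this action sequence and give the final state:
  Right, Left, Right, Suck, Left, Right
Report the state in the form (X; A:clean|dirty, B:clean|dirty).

step 1/6 (Right): (B; A:dirty, B:dirty)
step 2/6 (Left): (A; A:dirty, B:dirty)
step 3/6 (Right): (B; A:dirty, B:dirty)
step 4/6 (Suck): (B; A:dirty, B:clean)
step 5/6 (Left): (A; A:dirty, B:clean)
step 6/6 (Right): (B; A:dirty, B:clean)

(B; A:dirty, B:clean)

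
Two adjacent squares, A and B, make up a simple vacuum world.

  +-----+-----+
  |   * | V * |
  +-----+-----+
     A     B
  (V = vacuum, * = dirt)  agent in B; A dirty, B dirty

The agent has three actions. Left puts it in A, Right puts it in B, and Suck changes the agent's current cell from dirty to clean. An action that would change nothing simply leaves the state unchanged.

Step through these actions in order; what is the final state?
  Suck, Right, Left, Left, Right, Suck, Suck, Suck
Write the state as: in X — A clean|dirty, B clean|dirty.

in B — A dirty, B clean

step 1/8 (Suck): in B — A dirty, B clean
step 2/8 (Right): in B — A dirty, B clean
step 3/8 (Left): in A — A dirty, B clean
step 4/8 (Left): in A — A dirty, B clean
step 5/8 (Right): in B — A dirty, B clean
step 6/8 (Suck): in B — A dirty, B clean
step 7/8 (Suck): in B — A dirty, B clean
step 8/8 (Suck): in B — A dirty, B clean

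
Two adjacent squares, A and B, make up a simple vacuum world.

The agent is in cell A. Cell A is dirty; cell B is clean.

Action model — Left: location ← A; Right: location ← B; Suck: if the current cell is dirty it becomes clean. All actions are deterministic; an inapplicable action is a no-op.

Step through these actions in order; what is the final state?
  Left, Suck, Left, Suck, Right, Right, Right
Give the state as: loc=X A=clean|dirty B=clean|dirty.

1. Left → loc=A A=dirty B=clean
2. Suck → loc=A A=clean B=clean
3. Left → loc=A A=clean B=clean
4. Suck → loc=A A=clean B=clean
5. Right → loc=B A=clean B=clean
6. Right → loc=B A=clean B=clean
7. Right → loc=B A=clean B=clean

loc=B A=clean B=clean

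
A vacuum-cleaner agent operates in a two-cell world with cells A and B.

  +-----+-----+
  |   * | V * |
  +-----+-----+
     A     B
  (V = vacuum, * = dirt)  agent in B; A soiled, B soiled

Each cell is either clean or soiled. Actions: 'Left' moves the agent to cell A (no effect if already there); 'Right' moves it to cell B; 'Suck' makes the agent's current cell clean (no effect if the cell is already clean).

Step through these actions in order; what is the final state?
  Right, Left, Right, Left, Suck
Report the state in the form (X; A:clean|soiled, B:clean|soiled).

(A; A:clean, B:soiled)

t=1 Right ⇒ (B; A:soiled, B:soiled)
t=2 Left ⇒ (A; A:soiled, B:soiled)
t=3 Right ⇒ (B; A:soiled, B:soiled)
t=4 Left ⇒ (A; A:soiled, B:soiled)
t=5 Suck ⇒ (A; A:clean, B:soiled)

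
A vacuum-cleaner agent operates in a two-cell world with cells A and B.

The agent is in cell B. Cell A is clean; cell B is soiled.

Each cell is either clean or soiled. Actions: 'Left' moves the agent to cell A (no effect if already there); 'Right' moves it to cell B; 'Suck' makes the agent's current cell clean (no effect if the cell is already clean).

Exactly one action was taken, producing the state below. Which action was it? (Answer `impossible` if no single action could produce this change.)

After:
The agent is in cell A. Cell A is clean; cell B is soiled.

Left

try  Left: in A — A clean, B soiled  ← match
try Right: in B — A clean, B soiled
try  Suck: in B — A clean, B clean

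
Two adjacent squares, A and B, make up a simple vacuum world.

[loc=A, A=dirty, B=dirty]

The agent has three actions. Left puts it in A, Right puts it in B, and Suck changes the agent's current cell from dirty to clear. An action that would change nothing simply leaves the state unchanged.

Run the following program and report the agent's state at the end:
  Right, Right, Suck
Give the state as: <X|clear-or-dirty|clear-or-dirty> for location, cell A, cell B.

<B|dirty|clear>

1) do Right; now <B|dirty|dirty>
2) do Right; now <B|dirty|dirty>
3) do Suck; now <B|dirty|clear>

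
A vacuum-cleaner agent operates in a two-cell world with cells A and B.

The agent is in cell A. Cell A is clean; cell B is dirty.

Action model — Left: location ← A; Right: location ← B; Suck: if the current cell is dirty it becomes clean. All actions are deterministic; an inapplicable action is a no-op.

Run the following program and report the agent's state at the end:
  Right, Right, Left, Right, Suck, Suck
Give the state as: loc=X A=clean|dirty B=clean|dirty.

loc=B A=clean B=clean

step 1/6 (Right): loc=B A=clean B=dirty
step 2/6 (Right): loc=B A=clean B=dirty
step 3/6 (Left): loc=A A=clean B=dirty
step 4/6 (Right): loc=B A=clean B=dirty
step 5/6 (Suck): loc=B A=clean B=clean
step 6/6 (Suck): loc=B A=clean B=clean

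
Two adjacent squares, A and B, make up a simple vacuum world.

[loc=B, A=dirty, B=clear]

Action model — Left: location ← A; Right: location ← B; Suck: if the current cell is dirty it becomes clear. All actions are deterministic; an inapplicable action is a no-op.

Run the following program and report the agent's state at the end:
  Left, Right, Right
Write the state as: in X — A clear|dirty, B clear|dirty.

1) do Left; now in A — A dirty, B clear
2) do Right; now in B — A dirty, B clear
3) do Right; now in B — A dirty, B clear

in B — A dirty, B clear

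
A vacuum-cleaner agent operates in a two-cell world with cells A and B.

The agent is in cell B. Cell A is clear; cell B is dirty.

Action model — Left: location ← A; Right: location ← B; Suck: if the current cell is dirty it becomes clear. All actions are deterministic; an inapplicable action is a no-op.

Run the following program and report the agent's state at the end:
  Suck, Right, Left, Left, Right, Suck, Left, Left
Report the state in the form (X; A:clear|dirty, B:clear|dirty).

1. Suck → (B; A:clear, B:clear)
2. Right → (B; A:clear, B:clear)
3. Left → (A; A:clear, B:clear)
4. Left → (A; A:clear, B:clear)
5. Right → (B; A:clear, B:clear)
6. Suck → (B; A:clear, B:clear)
7. Left → (A; A:clear, B:clear)
8. Left → (A; A:clear, B:clear)

(A; A:clear, B:clear)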